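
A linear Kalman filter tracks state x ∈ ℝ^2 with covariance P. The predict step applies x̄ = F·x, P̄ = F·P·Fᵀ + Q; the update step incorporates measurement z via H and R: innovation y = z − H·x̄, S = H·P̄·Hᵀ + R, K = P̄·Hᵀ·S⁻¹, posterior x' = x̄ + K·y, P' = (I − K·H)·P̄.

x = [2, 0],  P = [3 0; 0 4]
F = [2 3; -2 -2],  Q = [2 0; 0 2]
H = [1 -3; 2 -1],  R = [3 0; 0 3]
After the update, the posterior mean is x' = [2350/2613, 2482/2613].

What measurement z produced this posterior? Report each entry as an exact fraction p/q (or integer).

z = [-3, 2]

x̄ = F·x = [4, -4]
P̄ = F·P·Fᵀ + Q = [50 -36; -36 30]
S = H·P̄·Hᵀ + R = [539 442; 442 377]
K = P̄·Hᵀ·S⁻¹ = [-14/201 1156/2613; -62/201 238/2613]
x' − x̄ = [-8102/2613, 12934/2613] = K·y
y = (KᵀK)⁻¹·Kᵀ·(x' − x̄) = [-19, -10]
z = y + H·x̄ = [-19, -10] + [16, 12] = [-3, 2]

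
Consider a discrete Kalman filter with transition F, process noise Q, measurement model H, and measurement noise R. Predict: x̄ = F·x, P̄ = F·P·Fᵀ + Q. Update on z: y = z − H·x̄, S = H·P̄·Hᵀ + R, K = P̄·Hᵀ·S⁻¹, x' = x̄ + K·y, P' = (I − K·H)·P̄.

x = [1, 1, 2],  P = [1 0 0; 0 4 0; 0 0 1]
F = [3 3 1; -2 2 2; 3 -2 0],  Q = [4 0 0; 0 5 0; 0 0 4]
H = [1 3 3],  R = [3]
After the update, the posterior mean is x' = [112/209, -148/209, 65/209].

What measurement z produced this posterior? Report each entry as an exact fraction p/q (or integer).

x̄ = F·x = [8, 4, 1]
P̄ = F·P·Fᵀ + Q = [50 20 -15; 20 29 -22; -15 -22 29]
S = H·P̄·Hᵀ + R = [209]
K = P̄·Hᵀ·S⁻¹ = [65/209; 41/209; 6/209]
x' − x̄ = [-1560/209, -984/209, -144/209] = K·y
y = (KᵀK)⁻¹·Kᵀ·(x' − x̄) = [-24]
z = y + H·x̄ = [-24] + [23] = [-1]

z = [-1]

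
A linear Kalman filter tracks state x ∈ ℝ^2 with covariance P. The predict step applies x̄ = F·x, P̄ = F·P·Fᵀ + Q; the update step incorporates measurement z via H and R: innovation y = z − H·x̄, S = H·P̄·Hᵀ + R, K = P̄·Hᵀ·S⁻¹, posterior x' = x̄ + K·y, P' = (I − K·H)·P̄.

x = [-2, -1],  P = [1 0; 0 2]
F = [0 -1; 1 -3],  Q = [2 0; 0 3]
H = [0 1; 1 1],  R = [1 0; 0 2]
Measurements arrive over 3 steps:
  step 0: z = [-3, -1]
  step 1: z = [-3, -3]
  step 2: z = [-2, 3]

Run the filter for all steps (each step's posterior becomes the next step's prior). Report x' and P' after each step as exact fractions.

step 0: x̄ = F·x = [1, 1]
step 0: P̄ = F·P·Fᵀ + Q = [4 6; 6 22]
step 0: y = z − H·x̄ = [-4, -3]
step 0: S = H·P̄·Hᵀ + R = [23 28; 28 40]
step 0: K = P̄·Hᵀ·S⁻¹ = [-5/17 31/68; 12/17 7/34]
step 0: x' = x̄ + K·y = [55/68, -83/34]
step 0: P' = (I − K·H)·P̄ = [41/34 -5/17; -5/17 12/17]
step 1: x̄ = F·x = [83/34, 553/68]
step 1: P̄ = F·P·Fᵀ + Q = [46/17 41/17; 41/17 419/34]
step 1: y = z − H·x̄ = [-757/68, -923/68]
step 1: S = H·P̄·Hᵀ + R = [453/34 501/34; 501/34 743/34]
step 1: K = P̄·Hᵀ·S⁻¹ = [-772/2517 370/839; 1774/2517 167/839]
step 1: x' = x̄ + K·y = [-328/2517, -6080/2517]
step 1: P' = (I − K·H)·P̄ = [2992/2517 -772/2517; -772/2517 1774/2517]
step 2: x̄ = F·x = [6080/2517, 17912/2517]
step 2: P̄ = F·P·Fᵀ + Q = [6808/2517 6094/2517; 6094/2517 31141/2517]
step 2: y = z − H·x̄ = [-22946/2517, -16441/2517]
step 2: S = H·P̄·Hᵀ + R = [33658/2517 37235/2517; 37235/2517 55171/2517]
step 2: K = P̄·Hᵀ·S⁻¹ = [-57288/186929 82378/186929; 131758/186929 37235/186929]
step 2: x' = x̄ + K·y = [435710/186929, -114115/186929]
step 2: P' = (I − K·H)·P̄ = [222044/186929 -57288/186929; -57288/186929 131758/186929]

step 0: x' = [55/68, -83/34], P' = [41/34 -5/17; -5/17 12/17]
step 1: x' = [-328/2517, -6080/2517], P' = [2992/2517 -772/2517; -772/2517 1774/2517]
step 2: x' = [435710/186929, -114115/186929], P' = [222044/186929 -57288/186929; -57288/186929 131758/186929]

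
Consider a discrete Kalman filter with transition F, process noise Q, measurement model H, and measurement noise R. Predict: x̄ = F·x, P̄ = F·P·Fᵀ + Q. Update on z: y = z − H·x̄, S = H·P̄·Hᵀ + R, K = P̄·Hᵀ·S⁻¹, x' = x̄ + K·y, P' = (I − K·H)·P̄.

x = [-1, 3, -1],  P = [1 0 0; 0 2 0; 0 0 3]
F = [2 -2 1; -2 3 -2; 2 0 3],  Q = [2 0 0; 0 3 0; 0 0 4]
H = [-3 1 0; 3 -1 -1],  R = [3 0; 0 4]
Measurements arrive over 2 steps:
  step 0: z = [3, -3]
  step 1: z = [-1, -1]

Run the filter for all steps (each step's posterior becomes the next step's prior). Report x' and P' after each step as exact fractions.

step 0: x̄ = F·x = [-9, 13, -5]
step 0: P̄ = F·P·Fᵀ + Q = [17 -22 13; -22 37 -22; 13 -22 35]
step 0: y = z − H·x̄ = [-37, 32]
step 0: S = H·P̄·Hᵀ + R = [325 -261; -261 239]
step 0: K = P̄·Hᵀ·S⁻¹ = [-1787/9554 447/9554; 1738/4777 279/4777; -7793/9554 -7471/9554]
step 0: x' = x̄ + K·y = [-5563/9554, 6723/4777, 1499/9554]
step 0: P' = (I − K·H)·P̄ = [5147/9554 5040/4777 3573/9554; 5040/4777 20334/4777 -6330/4777; 3573/9554 -6330/4777 53263/9554]
step 1: x̄ = F·x = [-36519/9554, 24233/4777, -6629/9554]
step 1: P̄ = F·P·Fᵀ + Q = [239923/9554 -190190/4777 244601/9554; -190190/4777 343929/4777 -214678/4777; 244601/9554 -214678/4777 581047/9554]
step 1: y = z − H·x̄ = [-167577/9554, 70920/4777]
step 1: S = H·P̄·Hᵀ + R = [5158107/9554 -1983143/4777; -1983143/4777 1711195/4777]
step 1: K = P̄·Hᵀ·S⁻¹ = [-38914683/201133471 5181343/201133471; 74122252/201133471 3645171/201133471; -175001157/201133471 -168602185/201133471]
step 1: x' = x̄ + K·y = [-9322347/201133471, -225666607/201133471, 426870545/201133471]
step 1: P' = (I − K·H)·P̄ = [105893713/201133471 200937090/201133471 96018677/201133471; 200937090/201133471 825178026/201133471 -236947440/201133471; 96018677/201133471 -236947440/201133471 1199412211/201133471]

step 0: x' = [-5563/9554, 6723/4777, 1499/9554], P' = [5147/9554 5040/4777 3573/9554; 5040/4777 20334/4777 -6330/4777; 3573/9554 -6330/4777 53263/9554]
step 1: x' = [-9322347/201133471, -225666607/201133471, 426870545/201133471], P' = [105893713/201133471 200937090/201133471 96018677/201133471; 200937090/201133471 825178026/201133471 -236947440/201133471; 96018677/201133471 -236947440/201133471 1199412211/201133471]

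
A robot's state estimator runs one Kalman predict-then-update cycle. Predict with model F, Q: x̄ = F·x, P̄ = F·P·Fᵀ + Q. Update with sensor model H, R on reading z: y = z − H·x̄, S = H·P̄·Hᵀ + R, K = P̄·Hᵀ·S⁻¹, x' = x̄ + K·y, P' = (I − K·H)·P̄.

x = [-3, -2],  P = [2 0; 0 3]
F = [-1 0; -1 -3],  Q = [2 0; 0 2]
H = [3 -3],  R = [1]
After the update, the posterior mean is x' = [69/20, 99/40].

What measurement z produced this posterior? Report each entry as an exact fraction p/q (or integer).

x̄ = F·x = [3, 9]
P̄ = F·P·Fᵀ + Q = [4 2; 2 31]
S = H·P̄·Hᵀ + R = [280]
K = P̄·Hᵀ·S⁻¹ = [3/140; -87/280]
x' − x̄ = [9/20, -261/40] = K·y
y = (KᵀK)⁻¹·Kᵀ·(x' − x̄) = [21]
z = y + H·x̄ = [21] + [-18] = [3]

z = [3]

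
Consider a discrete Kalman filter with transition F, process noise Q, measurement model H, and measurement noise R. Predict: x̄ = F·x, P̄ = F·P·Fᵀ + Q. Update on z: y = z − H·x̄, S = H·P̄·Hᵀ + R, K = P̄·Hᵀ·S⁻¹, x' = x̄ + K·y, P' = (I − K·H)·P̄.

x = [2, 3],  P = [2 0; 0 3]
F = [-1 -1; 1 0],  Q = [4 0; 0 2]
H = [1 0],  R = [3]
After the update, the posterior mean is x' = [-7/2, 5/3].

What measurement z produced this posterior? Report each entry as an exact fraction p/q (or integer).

x̄ = F·x = [-5, 2]
P̄ = F·P·Fᵀ + Q = [9 -2; -2 4]
S = H·P̄·Hᵀ + R = [12]
K = P̄·Hᵀ·S⁻¹ = [3/4; -1/6]
x' − x̄ = [3/2, -1/3] = K·y
y = (KᵀK)⁻¹·Kᵀ·(x' − x̄) = [2]
z = y + H·x̄ = [2] + [-5] = [-3]

z = [-3]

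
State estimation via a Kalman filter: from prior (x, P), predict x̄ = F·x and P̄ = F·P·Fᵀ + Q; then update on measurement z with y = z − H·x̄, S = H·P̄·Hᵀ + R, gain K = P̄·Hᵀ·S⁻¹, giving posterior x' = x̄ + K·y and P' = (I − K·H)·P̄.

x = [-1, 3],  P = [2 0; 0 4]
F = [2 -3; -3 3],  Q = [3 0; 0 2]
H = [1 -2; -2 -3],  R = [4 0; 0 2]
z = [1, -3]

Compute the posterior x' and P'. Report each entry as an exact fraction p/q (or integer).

x̄ = F·x = [-11, 12]
P̄ = F·P·Fᵀ + Q = [47 -48; -48 56]
y = z − H·x̄ = [36, 11]
S = H·P̄·Hᵀ + R = [467 194; 194 118]
K = P̄·Hᵀ·S⁻¹ = [3587/8735 -2196/8735; -2456/8735 -1292/8735]
x' = x̄ + K·y = [8891/8735, 2192/8735]
P' = (I − K·H)·P̄ = [7404/8735 -3472/8735; -3472/8735 3176/8735]

x' = [8891/8735, 2192/8735]
P' = [7404/8735 -3472/8735; -3472/8735 3176/8735]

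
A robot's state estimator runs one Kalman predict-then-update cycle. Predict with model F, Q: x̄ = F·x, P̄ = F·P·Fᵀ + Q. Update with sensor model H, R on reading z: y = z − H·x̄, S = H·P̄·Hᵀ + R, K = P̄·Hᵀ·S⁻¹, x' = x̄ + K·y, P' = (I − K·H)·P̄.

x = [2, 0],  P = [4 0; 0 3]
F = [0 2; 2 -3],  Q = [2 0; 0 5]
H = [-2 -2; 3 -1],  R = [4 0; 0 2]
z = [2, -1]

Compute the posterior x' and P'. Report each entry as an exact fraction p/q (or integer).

x' = [-641/1476, -341/984]
P' = [67/369 13/246; 13/246 109/164]

x̄ = F·x = [0, 4]
P̄ = F·P·Fᵀ + Q = [14 -18; -18 48]
y = z − H·x̄ = [10, 3]
S = H·P̄·Hᵀ + R = [108 84; 84 284]
K = P̄·Hᵀ·S⁻¹ = [-173/1476 121/492; -353/984 -83/328]
x' = x̄ + K·y = [-641/1476, -341/984]
P' = (I − K·H)·P̄ = [67/369 13/246; 13/246 109/164]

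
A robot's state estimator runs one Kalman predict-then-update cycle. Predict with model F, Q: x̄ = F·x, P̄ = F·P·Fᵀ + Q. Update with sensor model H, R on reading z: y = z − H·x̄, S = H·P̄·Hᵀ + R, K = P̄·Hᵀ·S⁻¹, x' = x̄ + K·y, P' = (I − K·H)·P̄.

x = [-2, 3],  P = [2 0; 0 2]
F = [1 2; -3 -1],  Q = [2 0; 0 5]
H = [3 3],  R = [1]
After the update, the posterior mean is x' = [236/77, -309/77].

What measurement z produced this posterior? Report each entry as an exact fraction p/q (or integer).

z = [-3]

x̄ = F·x = [4, 3]
P̄ = F·P·Fᵀ + Q = [12 -10; -10 25]
S = H·P̄·Hᵀ + R = [154]
K = P̄·Hᵀ·S⁻¹ = [3/77; 45/154]
x' − x̄ = [-72/77, -540/77] = K·y
y = (KᵀK)⁻¹·Kᵀ·(x' − x̄) = [-24]
z = y + H·x̄ = [-24] + [21] = [-3]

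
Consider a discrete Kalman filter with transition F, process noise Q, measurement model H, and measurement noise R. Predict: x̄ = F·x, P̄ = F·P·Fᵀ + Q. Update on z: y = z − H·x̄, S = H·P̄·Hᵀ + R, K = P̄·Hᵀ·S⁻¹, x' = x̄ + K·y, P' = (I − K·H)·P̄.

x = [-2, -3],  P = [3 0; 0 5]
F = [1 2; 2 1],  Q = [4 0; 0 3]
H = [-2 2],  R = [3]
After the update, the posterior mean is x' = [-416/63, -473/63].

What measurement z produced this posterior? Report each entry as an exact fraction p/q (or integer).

z = [-2]

x̄ = F·x = [-8, -7]
P̄ = F·P·Fᵀ + Q = [27 16; 16 20]
S = H·P̄·Hᵀ + R = [63]
K = P̄·Hᵀ·S⁻¹ = [-22/63; 8/63]
x' − x̄ = [88/63, -32/63] = K·y
y = (KᵀK)⁻¹·Kᵀ·(x' − x̄) = [-4]
z = y + H·x̄ = [-4] + [2] = [-2]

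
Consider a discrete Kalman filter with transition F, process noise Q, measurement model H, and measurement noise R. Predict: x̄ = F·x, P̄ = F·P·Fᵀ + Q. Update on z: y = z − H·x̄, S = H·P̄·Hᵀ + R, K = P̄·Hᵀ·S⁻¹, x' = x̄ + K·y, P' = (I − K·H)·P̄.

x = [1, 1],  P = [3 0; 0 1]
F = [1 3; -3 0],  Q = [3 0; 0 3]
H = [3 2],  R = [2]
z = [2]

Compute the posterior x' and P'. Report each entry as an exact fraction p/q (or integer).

x̄ = F·x = [4, -3]
P̄ = F·P·Fᵀ + Q = [15 -9; -9 30]
y = z − H·x̄ = [-4]
S = H·P̄·Hᵀ + R = [149]
K = P̄·Hᵀ·S⁻¹ = [27/149; 33/149]
x' = x̄ + K·y = [488/149, -579/149]
P' = (I − K·H)·P̄ = [1506/149 -2232/149; -2232/149 3381/149]

x' = [488/149, -579/149]
P' = [1506/149 -2232/149; -2232/149 3381/149]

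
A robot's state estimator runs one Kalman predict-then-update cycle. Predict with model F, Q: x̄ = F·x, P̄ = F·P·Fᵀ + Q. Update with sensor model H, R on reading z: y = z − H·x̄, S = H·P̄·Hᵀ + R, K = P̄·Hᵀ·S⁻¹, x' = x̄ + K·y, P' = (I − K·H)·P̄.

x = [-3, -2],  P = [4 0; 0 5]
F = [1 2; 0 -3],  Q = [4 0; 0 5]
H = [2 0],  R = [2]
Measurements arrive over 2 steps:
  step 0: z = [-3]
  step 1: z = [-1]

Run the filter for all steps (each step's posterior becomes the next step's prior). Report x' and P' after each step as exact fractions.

step 0: x̄ = F·x = [-7, 6]
step 0: P̄ = F·P·Fᵀ + Q = [28 -30; -30 50]
step 0: y = z − H·x̄ = [11]
step 0: S = H·P̄·Hᵀ + R = [114]
step 0: K = P̄·Hᵀ·S⁻¹ = [28/57; -10/19]
step 0: x' = x̄ + K·y = [-91/57, 4/19]
step 0: P' = (I − K·H)·P̄ = [28/57 -10/19; -10/19 350/19]
step 1: x̄ = F·x = [-67/57, -12/19]
step 1: P̄ = F·P·Fᵀ + Q = [4336/57 -2070/19; -2070/19 3245/19]
step 1: y = z − H·x̄ = [77/57]
step 1: S = H·P̄·Hᵀ + R = [17458/57]
step 1: K = P̄·Hᵀ·S⁻¹ = [4336/8729; -6210/8729]
step 1: x' = x̄ + K·y = [-629/1247, -1986/1247]
step 1: P' = (I − K·H)·P̄ = [4336/8729 -6210/8729; -6210/8729 137695/8729]

step 0: x' = [-91/57, 4/19], P' = [28/57 -10/19; -10/19 350/19]
step 1: x' = [-629/1247, -1986/1247], P' = [4336/8729 -6210/8729; -6210/8729 137695/8729]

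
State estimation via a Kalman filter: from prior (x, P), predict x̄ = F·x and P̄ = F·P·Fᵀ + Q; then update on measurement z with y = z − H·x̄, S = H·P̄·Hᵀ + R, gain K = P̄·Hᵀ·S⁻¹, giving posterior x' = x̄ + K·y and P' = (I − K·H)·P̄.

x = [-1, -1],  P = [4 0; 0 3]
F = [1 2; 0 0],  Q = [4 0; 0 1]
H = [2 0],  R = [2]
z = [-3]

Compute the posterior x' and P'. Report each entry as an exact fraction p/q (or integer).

x̄ = F·x = [-3, 0]
P̄ = F·P·Fᵀ + Q = [20 0; 0 1]
y = z − H·x̄ = [3]
S = H·P̄·Hᵀ + R = [82]
K = P̄·Hᵀ·S⁻¹ = [20/41; 0]
x' = x̄ + K·y = [-63/41, 0]
P' = (I − K·H)·P̄ = [20/41 0; 0 1]

x' = [-63/41, 0]
P' = [20/41 0; 0 1]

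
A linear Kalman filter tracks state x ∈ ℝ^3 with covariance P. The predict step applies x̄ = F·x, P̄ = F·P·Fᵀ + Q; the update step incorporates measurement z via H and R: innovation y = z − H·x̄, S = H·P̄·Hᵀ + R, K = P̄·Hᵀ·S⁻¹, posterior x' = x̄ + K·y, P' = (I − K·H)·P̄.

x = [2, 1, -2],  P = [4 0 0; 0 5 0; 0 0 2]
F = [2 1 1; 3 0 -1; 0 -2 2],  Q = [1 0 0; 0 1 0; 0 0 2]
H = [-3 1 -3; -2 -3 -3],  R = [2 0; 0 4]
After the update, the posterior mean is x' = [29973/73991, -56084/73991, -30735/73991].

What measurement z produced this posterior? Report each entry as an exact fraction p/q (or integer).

z = [-1, 3]

x̄ = F·x = [3, 8, -6]
P̄ = F·P·Fᵀ + Q = [24 22 -6; 22 39 -4; -6 -4 30]
S = H·P̄·Hᵀ + R = [311 337; 337 841]
K = P̄·Hᵀ·S⁻¹ = [2720/73991 -9536/73991; 18799/73991 -20642/73991; -20837/73991 2543/73991]
x' − x̄ = [-192000/73991, -648012/73991, 413211/73991] = K·y
y = (KᵀK)⁻¹·Kᵀ·(x' − x̄) = [-18, 15]
z = y + H·x̄ = [-18, 15] + [17, -12] = [-1, 3]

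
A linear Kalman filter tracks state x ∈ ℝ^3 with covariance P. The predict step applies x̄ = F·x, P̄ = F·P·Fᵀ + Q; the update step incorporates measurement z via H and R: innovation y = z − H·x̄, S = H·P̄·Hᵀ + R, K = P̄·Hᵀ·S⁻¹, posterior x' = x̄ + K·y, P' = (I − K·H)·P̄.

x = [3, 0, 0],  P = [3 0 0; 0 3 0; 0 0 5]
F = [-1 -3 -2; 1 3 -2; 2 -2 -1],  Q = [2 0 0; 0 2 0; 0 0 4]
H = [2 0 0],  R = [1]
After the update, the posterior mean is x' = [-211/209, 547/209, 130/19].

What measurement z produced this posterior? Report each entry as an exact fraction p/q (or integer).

z = [-2]

x̄ = F·x = [-3, 3, 6]
P̄ = F·P·Fᵀ + Q = [52 -10 22; -10 52 -2; 22 -2 33]
S = H·P̄·Hᵀ + R = [209]
K = P̄·Hᵀ·S⁻¹ = [104/209; -20/209; 4/19]
x' − x̄ = [416/209, -80/209, 16/19] = K·y
y = (KᵀK)⁻¹·Kᵀ·(x' − x̄) = [4]
z = y + H·x̄ = [4] + [-6] = [-2]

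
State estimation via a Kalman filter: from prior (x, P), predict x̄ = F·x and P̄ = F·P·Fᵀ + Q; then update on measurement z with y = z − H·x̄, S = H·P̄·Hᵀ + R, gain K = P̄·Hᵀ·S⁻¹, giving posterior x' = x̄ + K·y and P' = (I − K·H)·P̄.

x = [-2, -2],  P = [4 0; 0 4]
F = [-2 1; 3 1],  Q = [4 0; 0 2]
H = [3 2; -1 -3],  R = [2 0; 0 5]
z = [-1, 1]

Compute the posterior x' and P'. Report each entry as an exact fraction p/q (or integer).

x' = [-290/5181, -202/471]
P' = [11672/15543 -1004/1413; -1004/1413 1318/1413]

x̄ = F·x = [2, -8]
P̄ = F·P·Fᵀ + Q = [24 -20; -20 42]
y = z − H·x̄ = [9, -21]
S = H·P̄·Hᵀ + R = [146 -104; -104 287]
K = P̄·Hᵀ·S⁻¹ = [6464/15543 4292/15543; -188/1413 -590/1413]
x' = x̄ + K·y = [-290/5181, -202/471]
P' = (I − K·H)·P̄ = [11672/15543 -1004/1413; -1004/1413 1318/1413]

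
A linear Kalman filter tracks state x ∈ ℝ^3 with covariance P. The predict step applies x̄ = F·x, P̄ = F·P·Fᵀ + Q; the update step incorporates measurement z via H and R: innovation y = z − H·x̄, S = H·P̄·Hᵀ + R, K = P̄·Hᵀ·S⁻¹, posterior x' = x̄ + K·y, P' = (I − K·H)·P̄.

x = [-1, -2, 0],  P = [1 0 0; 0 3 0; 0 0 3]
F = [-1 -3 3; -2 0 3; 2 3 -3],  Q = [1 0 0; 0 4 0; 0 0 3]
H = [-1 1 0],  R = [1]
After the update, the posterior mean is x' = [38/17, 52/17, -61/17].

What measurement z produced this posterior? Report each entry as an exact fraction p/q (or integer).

x̄ = F·x = [7, 2, -8]
P̄ = F·P·Fᵀ + Q = [56 29 -56; 29 35 -31; -56 -31 61]
S = H·P̄·Hᵀ + R = [34]
K = P̄·Hᵀ·S⁻¹ = [-27/34; 3/17; 25/34]
x' − x̄ = [-81/17, 18/17, 75/17] = K·y
y = (KᵀK)⁻¹·Kᵀ·(x' − x̄) = [6]
z = y + H·x̄ = [6] + [-5] = [1]

z = [1]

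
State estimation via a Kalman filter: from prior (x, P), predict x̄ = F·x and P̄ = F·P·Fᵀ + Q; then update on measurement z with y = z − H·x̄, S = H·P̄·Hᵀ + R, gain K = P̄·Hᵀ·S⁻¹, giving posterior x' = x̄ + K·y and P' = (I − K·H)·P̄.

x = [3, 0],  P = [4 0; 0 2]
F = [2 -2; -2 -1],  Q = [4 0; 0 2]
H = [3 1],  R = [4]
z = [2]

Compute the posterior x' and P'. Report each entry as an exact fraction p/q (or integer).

x' = [42/17, -266/51]
P' = [44/17 -108/17; -108/17 956/51]

x̄ = F·x = [6, -6]
P̄ = F·P·Fᵀ + Q = [28 -12; -12 20]
y = z − H·x̄ = [-10]
S = H·P̄·Hᵀ + R = [204]
K = P̄·Hᵀ·S⁻¹ = [6/17; -4/51]
x' = x̄ + K·y = [42/17, -266/51]
P' = (I − K·H)·P̄ = [44/17 -108/17; -108/17 956/51]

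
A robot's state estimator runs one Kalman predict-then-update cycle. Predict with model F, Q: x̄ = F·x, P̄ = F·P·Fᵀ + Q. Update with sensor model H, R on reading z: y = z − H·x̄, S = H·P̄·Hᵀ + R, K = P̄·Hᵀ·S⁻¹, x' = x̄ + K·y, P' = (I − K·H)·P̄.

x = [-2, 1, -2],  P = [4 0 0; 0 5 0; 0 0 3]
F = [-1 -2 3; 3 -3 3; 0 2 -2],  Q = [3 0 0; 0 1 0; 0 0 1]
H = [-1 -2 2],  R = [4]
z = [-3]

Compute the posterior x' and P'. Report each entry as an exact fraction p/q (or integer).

x̄ = F·x = [-6, -15, 6]
P̄ = F·P·Fᵀ + Q = [54 45 -38; 45 109 -48; -38 -48 33]
y = z − H·x̄ = [-51]
S = H·P̄·Hᵀ + R = [1342]
K = P̄·Hᵀ·S⁻¹ = [-10/61; -359/1342; 100/671]
x' = x̄ + K·y = [144/61, -1821/1342, -1074/671]
P' = (I − K·H)·P̄ = [1094/61 -845/61 -318/61; -845/61 17397/1342 3692/671; -318/61 3692/671 2143/671]

x' = [144/61, -1821/1342, -1074/671]
P' = [1094/61 -845/61 -318/61; -845/61 17397/1342 3692/671; -318/61 3692/671 2143/671]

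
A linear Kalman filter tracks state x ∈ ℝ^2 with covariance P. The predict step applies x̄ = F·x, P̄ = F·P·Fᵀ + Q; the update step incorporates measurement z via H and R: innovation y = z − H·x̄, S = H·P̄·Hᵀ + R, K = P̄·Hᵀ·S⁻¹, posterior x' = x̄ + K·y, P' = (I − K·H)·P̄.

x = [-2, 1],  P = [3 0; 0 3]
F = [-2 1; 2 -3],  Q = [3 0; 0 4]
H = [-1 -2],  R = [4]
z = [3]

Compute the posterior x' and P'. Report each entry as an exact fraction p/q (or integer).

x̄ = F·x = [5, -7]
P̄ = F·P·Fᵀ + Q = [18 -21; -21 43]
y = z − H·x̄ = [-6]
S = H·P̄·Hᵀ + R = [110]
K = P̄·Hᵀ·S⁻¹ = [12/55; -13/22]
x' = x̄ + K·y = [203/55, -38/11]
P' = (I − K·H)·P̄ = [702/55 -75/11; -75/11 101/22]

x' = [203/55, -38/11]
P' = [702/55 -75/11; -75/11 101/22]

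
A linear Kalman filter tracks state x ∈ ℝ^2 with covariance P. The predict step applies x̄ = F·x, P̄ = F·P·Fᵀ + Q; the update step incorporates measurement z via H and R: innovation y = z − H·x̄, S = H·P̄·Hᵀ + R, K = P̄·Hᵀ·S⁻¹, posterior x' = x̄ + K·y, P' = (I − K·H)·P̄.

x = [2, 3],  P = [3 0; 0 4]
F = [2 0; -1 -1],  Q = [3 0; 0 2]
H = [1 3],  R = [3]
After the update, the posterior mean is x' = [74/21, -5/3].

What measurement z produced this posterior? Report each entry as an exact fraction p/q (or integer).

z = [-1]

x̄ = F·x = [4, -5]
P̄ = F·P·Fᵀ + Q = [15 -6; -6 9]
S = H·P̄·Hᵀ + R = [63]
K = P̄·Hᵀ·S⁻¹ = [-1/21; 1/3]
x' − x̄ = [-10/21, 10/3] = K·y
y = (KᵀK)⁻¹·Kᵀ·(x' − x̄) = [10]
z = y + H·x̄ = [10] + [-11] = [-1]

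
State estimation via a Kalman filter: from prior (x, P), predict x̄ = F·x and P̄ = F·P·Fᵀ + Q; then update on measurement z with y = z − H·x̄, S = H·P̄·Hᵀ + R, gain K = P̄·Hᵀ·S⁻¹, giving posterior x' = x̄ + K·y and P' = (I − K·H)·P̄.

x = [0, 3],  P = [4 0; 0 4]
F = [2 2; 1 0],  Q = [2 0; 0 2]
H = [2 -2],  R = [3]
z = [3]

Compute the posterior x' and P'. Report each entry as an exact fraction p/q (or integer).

x' = [14/11, -4/11]
P' = [662/99 584/99; 584/99 578/99]

x̄ = F·x = [6, 0]
P̄ = F·P·Fᵀ + Q = [34 8; 8 6]
y = z − H·x̄ = [-9]
S = H·P̄·Hᵀ + R = [99]
K = P̄·Hᵀ·S⁻¹ = [52/99; 4/99]
x' = x̄ + K·y = [14/11, -4/11]
P' = (I − K·H)·P̄ = [662/99 584/99; 584/99 578/99]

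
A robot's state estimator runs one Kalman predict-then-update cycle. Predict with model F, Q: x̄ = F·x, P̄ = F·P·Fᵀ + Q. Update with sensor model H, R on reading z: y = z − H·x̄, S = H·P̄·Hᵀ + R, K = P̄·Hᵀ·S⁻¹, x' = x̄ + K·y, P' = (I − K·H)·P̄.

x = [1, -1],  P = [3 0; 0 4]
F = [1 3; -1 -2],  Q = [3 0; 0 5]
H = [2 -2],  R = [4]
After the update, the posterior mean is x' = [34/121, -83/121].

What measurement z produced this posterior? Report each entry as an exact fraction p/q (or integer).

z = [2]

x̄ = F·x = [-2, 1]
P̄ = F·P·Fᵀ + Q = [42 -27; -27 24]
S = H·P̄·Hᵀ + R = [484]
K = P̄·Hᵀ·S⁻¹ = [69/242; -51/242]
x' − x̄ = [276/121, -204/121] = K·y
y = (KᵀK)⁻¹·Kᵀ·(x' − x̄) = [8]
z = y + H·x̄ = [8] + [-6] = [2]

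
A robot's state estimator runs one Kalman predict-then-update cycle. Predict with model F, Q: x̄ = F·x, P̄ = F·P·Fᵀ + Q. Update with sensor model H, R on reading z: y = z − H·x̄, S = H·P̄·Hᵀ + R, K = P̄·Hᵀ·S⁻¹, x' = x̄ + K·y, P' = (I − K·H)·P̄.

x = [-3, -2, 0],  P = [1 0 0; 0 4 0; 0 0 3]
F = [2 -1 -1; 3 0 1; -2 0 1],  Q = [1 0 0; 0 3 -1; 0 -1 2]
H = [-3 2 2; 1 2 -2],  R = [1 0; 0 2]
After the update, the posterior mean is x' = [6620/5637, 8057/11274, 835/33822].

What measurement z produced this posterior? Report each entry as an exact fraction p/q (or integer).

z = [-2, 3]

x̄ = F·x = [-4, -9, 6]
P̄ = F·P·Fᵀ + Q = [12 3 -7; 3 15 -4; -7 -4 9]
S = H·P̄·Hᵀ + R = [221 -80; -80 182]
K = P̄·Hᵀ·S⁻¹ = [-908/5637 592/5637; 941/5637 3367/11274; 1501/16911 -4813/33822]
x' − x̄ = [29168/5637, 109523/11274, -202097/33822] = K·y
y = (KᵀK)⁻¹·Kᵀ·(x' − x̄) = [-8, 37]
z = y + H·x̄ = [-8, 37] + [6, -34] = [-2, 3]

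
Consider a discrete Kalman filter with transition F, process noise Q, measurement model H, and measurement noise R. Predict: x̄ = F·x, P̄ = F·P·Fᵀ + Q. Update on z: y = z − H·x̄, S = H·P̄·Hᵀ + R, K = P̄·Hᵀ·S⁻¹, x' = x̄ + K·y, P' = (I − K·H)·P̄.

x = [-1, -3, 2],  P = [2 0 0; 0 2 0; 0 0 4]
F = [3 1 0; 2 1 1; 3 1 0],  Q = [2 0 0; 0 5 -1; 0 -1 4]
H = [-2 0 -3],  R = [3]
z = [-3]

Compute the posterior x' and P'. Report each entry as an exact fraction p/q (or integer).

x' = [150/547, 570/547, 414/547]
P' = [1218/547 690/547 -708/547; 690/547 5904/547 -393/547; -708/547 -393/547 584/547]

x̄ = F·x = [-6, -3, -6]
P̄ = F·P·Fᵀ + Q = [22 14 20; 14 19 13; 20 13 24]
y = z − H·x̄ = [-33]
S = H·P̄·Hᵀ + R = [547]
K = P̄·Hᵀ·S⁻¹ = [-104/547; -67/547; -112/547]
x' = x̄ + K·y = [150/547, 570/547, 414/547]
P' = (I − K·H)·P̄ = [1218/547 690/547 -708/547; 690/547 5904/547 -393/547; -708/547 -393/547 584/547]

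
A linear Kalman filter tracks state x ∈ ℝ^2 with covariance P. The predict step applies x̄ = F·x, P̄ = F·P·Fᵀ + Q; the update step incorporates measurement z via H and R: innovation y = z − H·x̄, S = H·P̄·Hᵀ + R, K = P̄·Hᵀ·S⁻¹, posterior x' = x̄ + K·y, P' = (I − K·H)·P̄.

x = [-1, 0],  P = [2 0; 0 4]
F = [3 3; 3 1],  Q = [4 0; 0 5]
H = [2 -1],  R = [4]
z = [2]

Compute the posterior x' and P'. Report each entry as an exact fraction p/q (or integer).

x̄ = F·x = [-3, -3]
P̄ = F·P·Fᵀ + Q = [58 30; 30 27]
y = z − H·x̄ = [5]
S = H·P̄·Hᵀ + R = [143]
K = P̄·Hᵀ·S⁻¹ = [86/143; 3/13]
x' = x̄ + K·y = [1/143, -24/13]
P' = (I − K·H)·P̄ = [898/143 132/13; 132/13 252/13]

x' = [1/143, -24/13]
P' = [898/143 132/13; 132/13 252/13]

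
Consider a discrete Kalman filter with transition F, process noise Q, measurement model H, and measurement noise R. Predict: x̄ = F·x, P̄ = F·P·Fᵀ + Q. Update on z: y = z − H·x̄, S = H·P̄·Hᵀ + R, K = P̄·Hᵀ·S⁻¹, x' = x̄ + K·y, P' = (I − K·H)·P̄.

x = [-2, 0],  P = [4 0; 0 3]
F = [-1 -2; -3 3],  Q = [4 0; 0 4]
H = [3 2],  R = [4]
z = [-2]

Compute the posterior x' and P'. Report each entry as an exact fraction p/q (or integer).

x' = [-10/19, -2/19]
P' = [1324/95 -1962/95; -1962/95 3001/95]

x̄ = F·x = [2, 6]
P̄ = F·P·Fᵀ + Q = [20 -6; -6 67]
y = z − H·x̄ = [-20]
S = H·P̄·Hᵀ + R = [380]
K = P̄·Hᵀ·S⁻¹ = [12/95; 29/95]
x' = x̄ + K·y = [-10/19, -2/19]
P' = (I − K·H)·P̄ = [1324/95 -1962/95; -1962/95 3001/95]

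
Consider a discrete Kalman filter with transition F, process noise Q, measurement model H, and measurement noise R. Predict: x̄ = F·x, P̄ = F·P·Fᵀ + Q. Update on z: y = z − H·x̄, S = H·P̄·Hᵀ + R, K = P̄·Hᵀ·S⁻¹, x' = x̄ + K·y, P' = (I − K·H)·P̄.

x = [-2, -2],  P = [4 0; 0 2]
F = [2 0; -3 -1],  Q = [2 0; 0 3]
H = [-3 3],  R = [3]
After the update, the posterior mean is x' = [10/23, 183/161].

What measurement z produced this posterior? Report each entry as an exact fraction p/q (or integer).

x̄ = F·x = [-4, 8]
P̄ = F·P·Fᵀ + Q = [18 -24; -24 41]
S = H·P̄·Hᵀ + R = [966]
K = P̄·Hᵀ·S⁻¹ = [-3/23; 65/322]
x' − x̄ = [102/23, -1105/161] = K·y
y = (KᵀK)⁻¹·Kᵀ·(x' − x̄) = [-34]
z = y + H·x̄ = [-34] + [36] = [2]

z = [2]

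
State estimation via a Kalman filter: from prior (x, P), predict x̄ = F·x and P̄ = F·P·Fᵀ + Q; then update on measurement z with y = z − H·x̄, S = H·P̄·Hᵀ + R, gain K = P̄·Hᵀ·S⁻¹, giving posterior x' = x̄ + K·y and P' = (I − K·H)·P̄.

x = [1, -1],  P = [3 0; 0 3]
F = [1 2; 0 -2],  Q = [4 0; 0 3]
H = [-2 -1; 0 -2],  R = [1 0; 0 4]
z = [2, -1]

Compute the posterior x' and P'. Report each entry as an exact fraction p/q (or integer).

x' = [-114/89, 113/178]
P' = [43/89 -42/89; -42/89 579/623]

x̄ = F·x = [-1, 2]
P̄ = F·P·Fᵀ + Q = [19 -12; -12 15]
y = z − H·x̄ = [2, 3]
S = H·P̄·Hᵀ + R = [44 -18; -18 64]
K = P̄·Hᵀ·S⁻¹ = [-44/89 21/89; 9/623 -579/1246]
x' = x̄ + K·y = [-114/89, 113/178]
P' = (I − K·H)·P̄ = [43/89 -42/89; -42/89 579/623]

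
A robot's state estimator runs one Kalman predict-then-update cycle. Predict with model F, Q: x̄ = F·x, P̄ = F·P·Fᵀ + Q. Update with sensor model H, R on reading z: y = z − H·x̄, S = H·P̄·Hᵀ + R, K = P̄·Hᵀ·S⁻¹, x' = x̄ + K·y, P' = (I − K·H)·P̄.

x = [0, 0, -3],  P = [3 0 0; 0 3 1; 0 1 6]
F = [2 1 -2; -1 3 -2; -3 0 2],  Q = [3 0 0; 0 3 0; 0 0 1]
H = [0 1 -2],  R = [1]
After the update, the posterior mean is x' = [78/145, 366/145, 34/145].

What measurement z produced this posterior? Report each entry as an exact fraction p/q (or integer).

x̄ = F·x = [6, 6, -6]
P̄ = F·P·Fᵀ + Q = [38 19 -40; 19 45 -9; -40 -9 52]
S = H·P̄·Hᵀ + R = [290]
K = P̄·Hᵀ·S⁻¹ = [99/290; 63/290; -113/290]
x' − x̄ = [-792/145, -504/145, 904/145] = K·y
y = (KᵀK)⁻¹·Kᵀ·(x' − x̄) = [-16]
z = y + H·x̄ = [-16] + [18] = [2]

z = [2]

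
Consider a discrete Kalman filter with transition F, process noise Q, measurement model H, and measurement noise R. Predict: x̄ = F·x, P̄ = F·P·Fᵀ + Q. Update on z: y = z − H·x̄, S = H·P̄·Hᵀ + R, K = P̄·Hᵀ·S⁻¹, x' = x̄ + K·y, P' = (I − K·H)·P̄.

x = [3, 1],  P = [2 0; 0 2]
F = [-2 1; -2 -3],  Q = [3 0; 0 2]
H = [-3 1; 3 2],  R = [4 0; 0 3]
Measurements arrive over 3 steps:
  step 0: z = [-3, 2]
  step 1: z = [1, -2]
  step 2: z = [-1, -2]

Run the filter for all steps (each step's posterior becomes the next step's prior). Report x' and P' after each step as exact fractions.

step 0: x' = [25824/30583, -2063/4369], P' = [6996/30583 -768/4369; -768/4369 3288/4369]
step 1: x' = [-52747486/103705307, -34769147/103705307], P' = [23190882/103705307 -17503326/103705307; -17503326/103705307 73141926/103705307]
step 2: x' = [-4974610890/333586059877, -233763915967/333586059877], P' = [74485629828/333586059877 -55982117448/333586059877; -55982117448/333586059877 234193384128/333586059877]

step 0: x̄ = F·x = [-5, -9]
step 0: P̄ = F·P·Fᵀ + Q = [13 2; 2 28]
step 0: y = z − H·x̄ = [-9, 35]
step 0: S = H·P̄·Hᵀ + R = [137 -67; -67 256]
step 0: K = P̄·Hᵀ·S⁻¹ = [-6591/30583 3412/30583; 1398/4369 1424/4369]
step 0: x' = x̄ + K·y = [25824/30583, -2063/4369]
step 0: P' = (I − K·H)·P̄ = [6996/30583 -768/4369; -768/4369 3288/4369]
step 1: x̄ = F·x = [-66089/30583, -8325/30583]
step 1: P̄ = F·P·Fᵀ + Q = [164253/30583 -62568/30583; -62568/30583 231782/30583]
step 1: y = z − H·x̄ = [-159359/30583, 153751/30583]
step 1: S = H·P̄·Hᵀ + R = [2207799/30583 -827009/30583; -827009/30583 1746338/30583]
step 1: K = P̄·Hᵀ·S⁻¹ = [-21768993/103705307 11521998/103705307; 31412976/103705307 31257958/103705307]
step 1: x' = x̄ + K·y = [-52747486/103705307, -34769147/103705307]
step 1: P' = (I − K·H)·P̄ = [23190882/103705307 -17503326/103705307; -17503326/103705307 73141926/103705307]
step 2: x̄ = F·x = [70725825/103705307, 209802413/103705307]
step 2: P̄ = F·P·Fᵀ + Q = [547034679/103705307 -196675554/103705307; -196675554/103705307 748411564/103705307]
step 2: y = z − H·x̄ = [-101330245/103705307, -839192915/103705307]
step 2: S = H·P̄·Hᵀ + R = [7266598227/103705307 -2836462321/103705307; -2836462321/103705307 5867967640/103705307]
step 2: K = P̄·Hᵀ·S⁻¹ = [-69859751733/333586059877 5309174028/47655151411; 100534934118/333586059877 14306686472/47655151411]
step 2: x' = x̄ + K·y = [-4974610890/333586059877, -233763915967/333586059877]
step 2: P' = (I − K·H)·P̄ = [74485629828/333586059877 -55982117448/333586059877; -55982117448/333586059877 234193384128/333586059877]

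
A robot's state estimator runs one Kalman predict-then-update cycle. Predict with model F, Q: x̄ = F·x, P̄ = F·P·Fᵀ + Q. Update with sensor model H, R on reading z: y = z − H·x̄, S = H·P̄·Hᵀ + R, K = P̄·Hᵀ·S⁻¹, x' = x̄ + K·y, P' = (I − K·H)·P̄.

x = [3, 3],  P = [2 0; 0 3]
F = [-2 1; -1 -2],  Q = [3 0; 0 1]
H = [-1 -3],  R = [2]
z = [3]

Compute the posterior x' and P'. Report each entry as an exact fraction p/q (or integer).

x' = [-201/139, -90/139]
P' = [1882/139 -622/139; -622/139 236/139]

x̄ = F·x = [-3, -9]
P̄ = F·P·Fᵀ + Q = [14 -2; -2 15]
y = z − H·x̄ = [-27]
S = H·P̄·Hᵀ + R = [139]
K = P̄·Hᵀ·S⁻¹ = [-8/139; -43/139]
x' = x̄ + K·y = [-201/139, -90/139]
P' = (I − K·H)·P̄ = [1882/139 -622/139; -622/139 236/139]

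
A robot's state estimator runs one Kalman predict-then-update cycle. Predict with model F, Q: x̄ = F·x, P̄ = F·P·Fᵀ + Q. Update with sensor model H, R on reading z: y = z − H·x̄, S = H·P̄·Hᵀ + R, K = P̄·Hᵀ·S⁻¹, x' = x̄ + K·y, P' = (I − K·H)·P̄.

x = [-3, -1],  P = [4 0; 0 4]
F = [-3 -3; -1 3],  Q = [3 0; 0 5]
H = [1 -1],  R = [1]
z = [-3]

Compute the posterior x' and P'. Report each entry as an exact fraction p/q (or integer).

x̄ = F·x = [12, 0]
P̄ = F·P·Fᵀ + Q = [75 -24; -24 45]
y = z − H·x̄ = [-15]
S = H·P̄·Hᵀ + R = [169]
K = P̄·Hᵀ·S⁻¹ = [99/169; -69/169]
x' = x̄ + K·y = [543/169, 1035/169]
P' = (I − K·H)·P̄ = [2874/169 2775/169; 2775/169 2844/169]

x' = [543/169, 1035/169]
P' = [2874/169 2775/169; 2775/169 2844/169]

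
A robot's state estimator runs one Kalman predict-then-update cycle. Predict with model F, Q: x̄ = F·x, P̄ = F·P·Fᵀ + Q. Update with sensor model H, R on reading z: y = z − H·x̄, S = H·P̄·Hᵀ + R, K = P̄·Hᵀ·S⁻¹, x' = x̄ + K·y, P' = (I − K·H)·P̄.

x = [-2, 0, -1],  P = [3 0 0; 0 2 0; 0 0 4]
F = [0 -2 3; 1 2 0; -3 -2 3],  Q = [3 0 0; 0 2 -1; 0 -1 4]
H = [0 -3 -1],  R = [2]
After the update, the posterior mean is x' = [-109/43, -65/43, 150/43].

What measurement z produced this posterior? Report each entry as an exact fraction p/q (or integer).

x̄ = F·x = [-3, -2, 3]
P̄ = F·P·Fᵀ + Q = [47 -8 44; -8 13 -18; 44 -18 75]
S = H·P̄·Hᵀ + R = [86]
K = P̄·Hᵀ·S⁻¹ = [-10/43; -21/86; -21/86]
x' − x̄ = [20/43, 21/43, 21/43] = K·y
y = (KᵀK)⁻¹·Kᵀ·(x' − x̄) = [-2]
z = y + H·x̄ = [-2] + [3] = [1]

z = [1]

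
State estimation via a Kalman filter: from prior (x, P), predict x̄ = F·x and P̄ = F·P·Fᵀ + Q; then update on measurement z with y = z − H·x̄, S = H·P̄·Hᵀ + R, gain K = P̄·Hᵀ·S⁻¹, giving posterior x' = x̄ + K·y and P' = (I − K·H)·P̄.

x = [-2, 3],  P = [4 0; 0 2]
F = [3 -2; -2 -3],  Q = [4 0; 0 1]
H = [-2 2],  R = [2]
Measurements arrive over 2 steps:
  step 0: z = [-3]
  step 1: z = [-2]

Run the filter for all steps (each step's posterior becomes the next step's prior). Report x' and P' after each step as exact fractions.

step 0: x' = [-312/43, -1874/215], P' = [624/43 612/43; 612/43 3107/215]
step 1: x' = [863480/225779, 647590/225779], P' = [1150416/225779 1130390/225779; 1130390/225779 1223146/225779]

step 0: x̄ = F·x = [-12, -5]
step 0: P̄ = F·P·Fᵀ + Q = [48 -12; -12 35]
step 0: y = z − H·x̄ = [-17]
step 0: S = H·P̄·Hᵀ + R = [430]
step 0: K = P̄·Hᵀ·S⁻¹ = [-12/43; 47/215]
step 0: x' = x̄ + K·y = [-312/43, -1874/215]
step 0: P' = (I − K·H)·P̄ = [624/43 612/43; 612/43 3107/215]
step 1: x̄ = F·x = [-932/215, 8742/215]
step 1: P̄ = F·P·Fᵀ + Q = [4648/215 -15378/215; -15378/215 77378/215]
step 1: y = z − H·x̄ = [-19778/215]
step 1: S = H·P̄·Hᵀ + R = [451558/215]
step 1: K = P̄·Hᵀ·S⁻¹ = [-20026/225779; 92756/225779]
step 1: x' = x̄ + K·y = [863480/225779, 647590/225779]
step 1: P' = (I − K·H)·P̄ = [1150416/225779 1130390/225779; 1130390/225779 1223146/225779]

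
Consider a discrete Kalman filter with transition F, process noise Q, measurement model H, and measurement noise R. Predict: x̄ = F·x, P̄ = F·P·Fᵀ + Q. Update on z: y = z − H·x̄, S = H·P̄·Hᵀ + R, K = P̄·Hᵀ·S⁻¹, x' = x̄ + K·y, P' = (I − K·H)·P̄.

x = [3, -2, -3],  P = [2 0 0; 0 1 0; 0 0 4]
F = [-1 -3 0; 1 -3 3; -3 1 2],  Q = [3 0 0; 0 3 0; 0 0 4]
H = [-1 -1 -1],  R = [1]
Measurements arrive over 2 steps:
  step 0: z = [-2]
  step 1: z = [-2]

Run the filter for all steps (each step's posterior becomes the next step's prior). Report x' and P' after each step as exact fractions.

step 0: x̄ = F·x = [3, 0, -17]
step 0: P̄ = F·P·Fᵀ + Q = [14 7 3; 7 50 15; 3 15 39]
step 0: y = z − H·x̄ = [-16]
step 0: S = H·P̄·Hᵀ + R = [154]
step 0: K = P̄·Hᵀ·S⁻¹ = [-12/77; -36/77; -57/154]
step 0: x' = x̄ + K·y = [423/77, 576/77, -853/77]
step 0: P' = (I − K·H)·P̄ = [790/77 -325/77 -453/77; -325/77 1258/77 -897/77; -453/77 -897/77 2757/154]
step 1: x̄ = F·x = [-2151/77, -552/11, -2399/77]
step 1: P̄ = F·P·Fᵀ + Q = [10393/77 2852/11 2284/77; 2852/11 11465/22 677/11; 2284/77 677/11 17988/77]
step 1: y = z − H·x̄ = [-1224/11]
step 1: S = H·P̄·Hᵀ + R = [35017/22]
step 1: K = P̄·Hᵀ·S⁻¹ = [-9326/35017; -18523/35017; -7146/35017]
step 1: x' = x̄ + K·y = [416691/245119, 303888/35017, -2070805/245119]
step 1: P' = (I − K·H)·P̄ = [5411065/245119 1226885/35017 -13933978/245119; 1226885/35017 2653108/35017 -3861470/35017; -13933978/245119 -3861470/35017 41014290/245119]

step 0: x' = [423/77, 576/77, -853/77], P' = [790/77 -325/77 -453/77; -325/77 1258/77 -897/77; -453/77 -897/77 2757/154]
step 1: x' = [416691/245119, 303888/35017, -2070805/245119], P' = [5411065/245119 1226885/35017 -13933978/245119; 1226885/35017 2653108/35017 -3861470/35017; -13933978/245119 -3861470/35017 41014290/245119]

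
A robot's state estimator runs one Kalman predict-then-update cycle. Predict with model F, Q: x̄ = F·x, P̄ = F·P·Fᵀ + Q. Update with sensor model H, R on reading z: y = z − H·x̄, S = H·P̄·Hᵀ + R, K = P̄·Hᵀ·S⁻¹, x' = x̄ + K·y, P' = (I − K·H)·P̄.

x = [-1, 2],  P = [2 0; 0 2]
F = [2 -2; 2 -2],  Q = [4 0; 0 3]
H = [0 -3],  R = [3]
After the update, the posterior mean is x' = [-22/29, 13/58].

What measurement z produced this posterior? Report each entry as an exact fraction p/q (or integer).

z = [-1]

x̄ = F·x = [-6, -6]
P̄ = F·P·Fᵀ + Q = [20 16; 16 19]
S = H·P̄·Hᵀ + R = [174]
K = P̄·Hᵀ·S⁻¹ = [-8/29; -19/58]
x' − x̄ = [152/29, 361/58] = K·y
y = (KᵀK)⁻¹·Kᵀ·(x' − x̄) = [-19]
z = y + H·x̄ = [-19] + [18] = [-1]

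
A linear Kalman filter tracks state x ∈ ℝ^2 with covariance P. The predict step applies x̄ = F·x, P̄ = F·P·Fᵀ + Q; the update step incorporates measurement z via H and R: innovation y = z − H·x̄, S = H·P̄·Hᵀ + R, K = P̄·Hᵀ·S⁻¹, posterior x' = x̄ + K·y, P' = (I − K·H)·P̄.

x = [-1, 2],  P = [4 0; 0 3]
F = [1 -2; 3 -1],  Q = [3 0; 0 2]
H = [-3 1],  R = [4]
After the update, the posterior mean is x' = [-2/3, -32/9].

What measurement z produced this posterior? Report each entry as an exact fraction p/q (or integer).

x̄ = F·x = [-5, -5]
P̄ = F·P·Fᵀ + Q = [19 18; 18 41]
S = H·P̄·Hᵀ + R = [108]
K = P̄·Hᵀ·S⁻¹ = [-13/36; -13/108]
x' − x̄ = [13/3, 13/9] = K·y
y = (KᵀK)⁻¹·Kᵀ·(x' − x̄) = [-12]
z = y + H·x̄ = [-12] + [10] = [-2]

z = [-2]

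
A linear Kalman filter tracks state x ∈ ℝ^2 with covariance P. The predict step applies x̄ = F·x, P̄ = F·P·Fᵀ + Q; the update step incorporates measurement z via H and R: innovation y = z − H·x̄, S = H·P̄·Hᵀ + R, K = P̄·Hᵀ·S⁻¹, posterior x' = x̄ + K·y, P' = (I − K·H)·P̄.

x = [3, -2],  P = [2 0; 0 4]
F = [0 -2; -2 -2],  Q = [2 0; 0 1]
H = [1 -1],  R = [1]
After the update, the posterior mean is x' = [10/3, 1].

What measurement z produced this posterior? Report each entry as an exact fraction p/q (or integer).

x̄ = F·x = [4, -2]
P̄ = F·P·Fᵀ + Q = [18 16; 16 25]
S = H·P̄·Hᵀ + R = [12]
K = P̄·Hᵀ·S⁻¹ = [1/6; -3/4]
x' − x̄ = [-2/3, 3] = K·y
y = (KᵀK)⁻¹·Kᵀ·(x' − x̄) = [-4]
z = y + H·x̄ = [-4] + [6] = [2]

z = [2]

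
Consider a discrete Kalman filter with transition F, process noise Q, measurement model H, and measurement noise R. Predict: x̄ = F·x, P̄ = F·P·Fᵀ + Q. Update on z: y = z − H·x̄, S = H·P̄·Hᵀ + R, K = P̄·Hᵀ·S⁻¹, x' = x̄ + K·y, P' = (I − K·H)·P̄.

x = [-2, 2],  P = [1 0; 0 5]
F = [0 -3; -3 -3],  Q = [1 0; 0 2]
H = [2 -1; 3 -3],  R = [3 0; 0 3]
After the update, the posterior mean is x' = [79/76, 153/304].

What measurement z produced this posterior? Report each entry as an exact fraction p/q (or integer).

x̄ = F·x = [-6, 0]
P̄ = F·P·Fᵀ + Q = [46 45; 45 56]
S = H·P̄·Hᵀ + R = [63 39; 39 111]
K = P̄·Hᵀ·S⁻¹ = [425/456 -137/456; 1687/1824 -1135/1824]
x' − x̄ = [535/76, 153/304] = K·y
y = (KᵀK)⁻¹·Kᵀ·(x' − x̄) = [14, 20]
z = y + H·x̄ = [14, 20] + [-12, -18] = [2, 2]

z = [2, 2]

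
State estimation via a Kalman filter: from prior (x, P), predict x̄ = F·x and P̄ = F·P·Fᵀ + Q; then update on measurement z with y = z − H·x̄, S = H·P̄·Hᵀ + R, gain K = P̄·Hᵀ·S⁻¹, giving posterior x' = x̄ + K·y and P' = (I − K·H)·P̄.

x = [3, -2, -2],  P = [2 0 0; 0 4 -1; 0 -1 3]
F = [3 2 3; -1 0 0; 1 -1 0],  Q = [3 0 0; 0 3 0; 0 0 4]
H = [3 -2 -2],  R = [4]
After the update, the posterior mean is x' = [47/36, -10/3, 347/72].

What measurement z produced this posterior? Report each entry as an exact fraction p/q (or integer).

z = [1]

x̄ = F·x = [-1, -3, 5]
P̄ = F·P·Fᵀ + Q = [52 -6 1; -6 5 -2; 1 -2 10]
S = H·P̄·Hᵀ + R = [576]
K = P̄·Hᵀ·S⁻¹ = [83/288; -1/24; -13/576]
x' − x̄ = [83/36, -1/3, -13/72] = K·y
y = (KᵀK)⁻¹·Kᵀ·(x' − x̄) = [8]
z = y + H·x̄ = [8] + [-7] = [1]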